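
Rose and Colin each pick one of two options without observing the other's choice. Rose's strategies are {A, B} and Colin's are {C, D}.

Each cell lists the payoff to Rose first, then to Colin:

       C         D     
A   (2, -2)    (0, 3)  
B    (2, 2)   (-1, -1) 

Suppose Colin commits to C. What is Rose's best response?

either — both A and B are best responses

Against C, Rose earns 2 from A and 2 from B.
So either strategy is a best response.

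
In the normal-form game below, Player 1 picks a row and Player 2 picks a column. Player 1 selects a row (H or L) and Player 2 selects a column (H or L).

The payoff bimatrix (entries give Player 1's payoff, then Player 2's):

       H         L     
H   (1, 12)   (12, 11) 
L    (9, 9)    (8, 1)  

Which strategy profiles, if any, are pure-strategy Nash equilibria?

(H, H): Player 1 prefers L (9 > 1) — not an equilibrium.
(H, L): Player 2 prefers H (12 > 11) — not an equilibrium.
(L, H): Player 1 gets 9 ≥ 1 from H, and Player 2 gets 9 ≥ 1 from L — Nash equilibrium.
(L, L): Player 1 prefers H (12 > 8); Player 2 prefers H (9 > 1) — not an equilibrium.

(L, H)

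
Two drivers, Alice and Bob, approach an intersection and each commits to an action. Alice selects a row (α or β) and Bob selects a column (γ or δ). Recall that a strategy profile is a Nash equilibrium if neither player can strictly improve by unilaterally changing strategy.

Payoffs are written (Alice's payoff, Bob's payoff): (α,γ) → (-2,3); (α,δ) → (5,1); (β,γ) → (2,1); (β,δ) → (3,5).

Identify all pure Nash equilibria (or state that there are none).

(α, γ): Alice prefers β (2 > -2) — not an equilibrium.
(α, δ): Bob prefers γ (3 > 1) — not an equilibrium.
(β, γ): Bob prefers δ (5 > 1) — not an equilibrium.
(β, δ): Alice prefers α (5 > 3) — not an equilibrium.

none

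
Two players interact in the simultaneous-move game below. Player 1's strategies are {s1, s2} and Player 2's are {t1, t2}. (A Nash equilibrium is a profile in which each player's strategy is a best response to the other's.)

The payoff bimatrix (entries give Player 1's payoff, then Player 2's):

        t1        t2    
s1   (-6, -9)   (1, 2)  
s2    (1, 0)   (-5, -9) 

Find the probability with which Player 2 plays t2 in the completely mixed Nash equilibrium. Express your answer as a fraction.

7/13

Let q be the probability that Player 2 plays t1. In a completely mixed equilibrium, Player 1 must be indifferent between s1 and s2.
Player 1's expected payoff from s1 is −6q + (1−q); from s2 it is q − 5(1−q).
Setting these equal: −7q + 1 = 6q − 5, so q = 6/13.
Therefore Player 2 plays t2 with probability 1 − 6/13 = 7/13.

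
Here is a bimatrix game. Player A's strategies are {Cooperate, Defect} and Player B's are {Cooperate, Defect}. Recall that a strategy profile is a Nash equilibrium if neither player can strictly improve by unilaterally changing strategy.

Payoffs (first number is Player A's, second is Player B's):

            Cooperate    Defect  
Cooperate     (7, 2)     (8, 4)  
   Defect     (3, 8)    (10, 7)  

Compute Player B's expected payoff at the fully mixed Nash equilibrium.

6

First find p, the probability Player A plays Cooperate, from Player B's indifference between Cooperate and Defect: 2p + 8(1−p) = 4p + 7(1−p), giving p = 1/3.
Since Player B is indifferent in equilibrium, Player B's expected payoff equals the payoff from either column against (1/3, 2/3). Using Cooperate: 2(1/3) + 8(2/3) = 6.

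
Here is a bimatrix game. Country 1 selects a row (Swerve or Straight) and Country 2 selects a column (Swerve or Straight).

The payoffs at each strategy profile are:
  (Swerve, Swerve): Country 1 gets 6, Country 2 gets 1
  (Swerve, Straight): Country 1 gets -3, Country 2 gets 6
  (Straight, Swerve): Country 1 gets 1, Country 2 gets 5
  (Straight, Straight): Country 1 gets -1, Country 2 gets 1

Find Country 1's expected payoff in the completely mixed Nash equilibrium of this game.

First find q, the probability Country 2 plays Swerve, from Country 1's indifference between Swerve and Straight: 6q − 3(1−q) = q − (1−q), giving q = 2/7.
Since Country 1 is indifferent in equilibrium, Country 1's expected payoff equals the payoff from either row against (2/7, 5/7). Using Swerve: 6(2/7) − 3(5/7) = -3/7.

-3/7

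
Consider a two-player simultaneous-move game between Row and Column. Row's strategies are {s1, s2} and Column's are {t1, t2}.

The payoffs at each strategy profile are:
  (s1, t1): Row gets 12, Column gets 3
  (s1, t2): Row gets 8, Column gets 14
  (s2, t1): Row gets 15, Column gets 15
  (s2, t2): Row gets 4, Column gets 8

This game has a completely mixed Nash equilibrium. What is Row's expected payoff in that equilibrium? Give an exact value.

First find y, the probability Column plays t1, from Row's indifference between s1 and s2: 12y + 8(1−y) = 15y + 4(1−y), giving y = 4/7.
Since Row is indifferent in equilibrium, Row's expected payoff equals the payoff from either row against (4/7, 3/7). Using s1: 12(4/7) + 8(3/7) = 72/7.

72/7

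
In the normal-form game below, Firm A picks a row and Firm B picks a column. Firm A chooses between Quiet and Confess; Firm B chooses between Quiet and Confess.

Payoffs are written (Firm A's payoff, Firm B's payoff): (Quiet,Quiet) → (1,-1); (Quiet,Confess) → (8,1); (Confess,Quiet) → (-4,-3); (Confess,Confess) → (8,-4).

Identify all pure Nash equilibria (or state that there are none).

(Quiet, Quiet): Firm B prefers Confess (1 > -1) — not an equilibrium.
(Quiet, Confess): Firm A gets 8 ≥ 8 from Confess, and Firm B gets 1 ≥ -1 from Quiet — Nash equilibrium.
(Confess, Quiet): Firm A prefers Quiet (1 > -4) — not an equilibrium.
(Confess, Confess): Firm B prefers Quiet (-3 > -4) — not an equilibrium.

(Quiet, Confess)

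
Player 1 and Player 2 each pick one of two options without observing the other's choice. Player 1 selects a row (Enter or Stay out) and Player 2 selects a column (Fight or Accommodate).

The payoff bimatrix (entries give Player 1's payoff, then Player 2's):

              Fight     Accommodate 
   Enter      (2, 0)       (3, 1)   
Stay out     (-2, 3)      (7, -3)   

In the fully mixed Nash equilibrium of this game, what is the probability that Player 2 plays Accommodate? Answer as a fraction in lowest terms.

1/2

Let q be the probability that Player 2 plays Fight. In a completely mixed equilibrium, Player 1 must be indifferent between Enter and Stay out.
Player 1's expected payoff from Enter is 2q + 3(1−q); from Stay out it is −2q + 7(1−q).
Setting these equal: −q + 3 = −9q + 7, so q = 1/2.
Therefore Player 2 plays Accommodate with probability 1 − 1/2 = 1/2.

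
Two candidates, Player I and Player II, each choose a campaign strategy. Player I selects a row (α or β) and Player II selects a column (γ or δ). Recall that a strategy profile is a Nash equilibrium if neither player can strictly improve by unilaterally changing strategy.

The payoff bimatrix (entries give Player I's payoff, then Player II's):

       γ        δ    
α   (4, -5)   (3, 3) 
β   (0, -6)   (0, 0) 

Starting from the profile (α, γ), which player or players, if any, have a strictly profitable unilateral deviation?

Player I at (α, γ) earns 4; deviating to β yields 0 — not better.
Player II earns -5; deviating to δ yields 3 — a strict improvement.
Only Player II has a strictly profitable deviation.

Player II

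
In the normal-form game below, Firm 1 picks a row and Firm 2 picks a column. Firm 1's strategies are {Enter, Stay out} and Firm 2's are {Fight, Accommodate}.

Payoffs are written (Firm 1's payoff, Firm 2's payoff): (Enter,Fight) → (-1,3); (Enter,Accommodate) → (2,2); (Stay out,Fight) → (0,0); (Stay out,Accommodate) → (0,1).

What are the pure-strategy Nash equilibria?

none

(Enter, Fight): Firm 1 prefers Stay out (0 > -1) — not an equilibrium.
(Enter, Accommodate): Firm 2 prefers Fight (3 > 2) — not an equilibrium.
(Stay out, Fight): Firm 2 prefers Accommodate (1 > 0) — not an equilibrium.
(Stay out, Accommodate): Firm 1 prefers Enter (2 > 0) — not an equilibrium.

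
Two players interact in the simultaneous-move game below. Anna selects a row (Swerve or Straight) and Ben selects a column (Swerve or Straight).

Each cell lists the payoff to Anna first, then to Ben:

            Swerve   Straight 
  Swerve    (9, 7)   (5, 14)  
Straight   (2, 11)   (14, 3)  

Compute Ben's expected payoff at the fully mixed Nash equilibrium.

133/15

First find p, the probability Anna plays Swerve, from Ben's indifference between Swerve and Straight: 7p + 11(1−p) = 14p + 3(1−p), giving p = 8/15.
Since Ben is indifferent in equilibrium, Ben's expected payoff equals the payoff from either column against (8/15, 7/15). Using Swerve: 7(8/15) + 11(7/15) = 133/15.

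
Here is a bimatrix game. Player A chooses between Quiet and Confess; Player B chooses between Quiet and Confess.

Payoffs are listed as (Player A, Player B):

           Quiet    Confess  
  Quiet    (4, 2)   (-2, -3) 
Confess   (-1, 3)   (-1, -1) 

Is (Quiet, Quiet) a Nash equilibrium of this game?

Yes

At (Quiet, Quiet), Player A earns 4; switching to Confess would give -1, so Player A has no profitable deviation.
Player B earns 2; switching to Confess would give -3, so Player B has no profitable deviation.
Neither player can gain by a unilateral deviation, so this profile is a Nash equilibrium.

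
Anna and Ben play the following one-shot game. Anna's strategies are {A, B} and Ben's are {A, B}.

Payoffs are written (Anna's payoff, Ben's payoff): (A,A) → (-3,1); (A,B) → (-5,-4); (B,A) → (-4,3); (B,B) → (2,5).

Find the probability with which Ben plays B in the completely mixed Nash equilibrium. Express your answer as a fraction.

Let q be the probability that Ben plays A. In a completely mixed equilibrium, Anna must be indifferent between A and B.
Anna's expected payoff from A is −3q − 5(1−q); from B it is −4q + 2(1−q).
Setting these equal: 2q − 5 = −6q + 2, so q = 7/8.
Therefore Ben plays B with probability 1 − 7/8 = 1/8.

1/8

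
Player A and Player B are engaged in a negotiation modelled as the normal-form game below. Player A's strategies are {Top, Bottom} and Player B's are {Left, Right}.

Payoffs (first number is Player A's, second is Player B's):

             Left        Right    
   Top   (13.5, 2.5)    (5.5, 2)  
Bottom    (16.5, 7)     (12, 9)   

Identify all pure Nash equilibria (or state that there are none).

(Bottom, Right)

(Top, Left): Player A prefers Bottom (16.5 > 13.5) — not an equilibrium.
(Top, Right): Player A prefers Bottom (12 > 5.5); Player B prefers Left (2.5 > 2) — not an equilibrium.
(Bottom, Left): Player B prefers Right (9 > 7) — not an equilibrium.
(Bottom, Right): Player A gets 12 ≥ 5.5 from Top, and Player B gets 9 ≥ 7 from Left — Nash equilibrium.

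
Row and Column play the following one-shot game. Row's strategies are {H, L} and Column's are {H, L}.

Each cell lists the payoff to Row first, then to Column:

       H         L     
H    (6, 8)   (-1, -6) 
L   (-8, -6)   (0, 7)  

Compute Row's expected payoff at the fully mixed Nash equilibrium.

-8/15

First find y, the probability Column plays H, from Row's indifference between H and L: 6y − (1−y) = −8y, giving y = 1/15.
Since Row is indifferent in equilibrium, Row's expected payoff equals the payoff from either row against (1/15, 14/15). Using H: 6(1/15) − (14/15) = -8/15.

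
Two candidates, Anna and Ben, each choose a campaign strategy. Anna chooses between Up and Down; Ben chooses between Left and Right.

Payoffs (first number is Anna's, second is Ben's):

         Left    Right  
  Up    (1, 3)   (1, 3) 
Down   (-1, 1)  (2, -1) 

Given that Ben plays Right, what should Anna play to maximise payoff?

Against Right, Anna earns 1 from Up and 2 from Down.
So Down is the best response.

Down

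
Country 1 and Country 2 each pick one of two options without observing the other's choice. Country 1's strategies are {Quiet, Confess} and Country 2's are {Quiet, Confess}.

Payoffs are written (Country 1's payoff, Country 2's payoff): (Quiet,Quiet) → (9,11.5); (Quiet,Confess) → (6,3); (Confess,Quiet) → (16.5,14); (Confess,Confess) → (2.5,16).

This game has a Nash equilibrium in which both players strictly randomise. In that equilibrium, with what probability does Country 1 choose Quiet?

Let p be the probability that Country 1 plays Quiet. In a completely mixed equilibrium, Country 2 must be indifferent between Quiet and Confess.
Country 2's expected payoff from Quiet is 11.5p + 14(1−p); from Confess it is 3p + 16(1−p).
Setting these equal: −2.5p + 14 = −13p + 16, so p = 4/21.

4/21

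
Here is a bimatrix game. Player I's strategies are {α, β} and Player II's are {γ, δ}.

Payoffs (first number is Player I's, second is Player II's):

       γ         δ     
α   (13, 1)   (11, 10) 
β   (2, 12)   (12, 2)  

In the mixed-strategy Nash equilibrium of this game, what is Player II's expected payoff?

First find p, the probability Player I plays α, from Player II's indifference between γ and δ: p + 12(1−p) = 10p + 2(1−p), giving p = 10/19.
Since Player II is indifferent in equilibrium, Player II's expected payoff equals the payoff from either column against (10/19, 9/19). Using γ: (10/19) + 12(9/19) = 118/19.

118/19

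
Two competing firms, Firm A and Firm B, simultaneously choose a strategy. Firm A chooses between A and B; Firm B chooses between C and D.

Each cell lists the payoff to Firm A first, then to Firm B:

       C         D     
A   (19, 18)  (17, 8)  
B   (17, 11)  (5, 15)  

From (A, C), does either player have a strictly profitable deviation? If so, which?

Neither

Firm A at (A, C) earns 19; deviating to B yields 17 — not better.
Firm B earns 18; deviating to D yields 8 — not better.
Neither player can strictly improve; the profile is a Nash equilibrium.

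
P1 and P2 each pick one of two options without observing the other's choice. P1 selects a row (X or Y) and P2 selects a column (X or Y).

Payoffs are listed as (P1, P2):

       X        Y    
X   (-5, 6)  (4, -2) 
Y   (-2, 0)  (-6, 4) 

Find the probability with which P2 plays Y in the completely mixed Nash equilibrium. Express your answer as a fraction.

Let y be the probability that P2 plays X. In a completely mixed equilibrium, P1 must be indifferent between X and Y.
P1's expected payoff from X is −5y + 4(1−y); from Y it is −2y − 6(1−y).
Setting these equal: −9y + 4 = 4y − 6, so y = 10/13.
Therefore P2 plays Y with probability 1 − 10/13 = 3/13.

3/13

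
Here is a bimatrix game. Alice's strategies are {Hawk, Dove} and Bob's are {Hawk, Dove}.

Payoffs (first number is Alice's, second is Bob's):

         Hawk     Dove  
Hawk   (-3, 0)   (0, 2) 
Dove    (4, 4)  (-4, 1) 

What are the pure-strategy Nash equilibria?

(Hawk, Hawk): Alice prefers Dove (4 > -3); Bob prefers Dove (2 > 0) — not an equilibrium.
(Hawk, Dove): Alice gets 0 ≥ -4 from Dove, and Bob gets 2 ≥ 0 from Hawk — Nash equilibrium.
(Dove, Hawk): Alice gets 4 ≥ -3 from Hawk, and Bob gets 4 ≥ 1 from Dove — Nash equilibrium.
(Dove, Dove): Alice prefers Hawk (0 > -4); Bob prefers Hawk (4 > 1) — not an equilibrium.

(Hawk, Dove) and (Dove, Hawk)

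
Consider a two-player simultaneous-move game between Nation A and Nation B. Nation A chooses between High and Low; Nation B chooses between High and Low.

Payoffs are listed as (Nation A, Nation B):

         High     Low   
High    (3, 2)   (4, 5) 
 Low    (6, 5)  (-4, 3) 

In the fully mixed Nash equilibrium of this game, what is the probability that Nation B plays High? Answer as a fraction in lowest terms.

Let y be the probability that Nation B plays High. In a completely mixed equilibrium, Nation A must be indifferent between High and Low.
Nation A's expected payoff from High is 3y + 4(1−y); from Low it is 6y − 4(1−y).
Setting these equal: −y + 4 = 10y − 4, so y = 8/11.

8/11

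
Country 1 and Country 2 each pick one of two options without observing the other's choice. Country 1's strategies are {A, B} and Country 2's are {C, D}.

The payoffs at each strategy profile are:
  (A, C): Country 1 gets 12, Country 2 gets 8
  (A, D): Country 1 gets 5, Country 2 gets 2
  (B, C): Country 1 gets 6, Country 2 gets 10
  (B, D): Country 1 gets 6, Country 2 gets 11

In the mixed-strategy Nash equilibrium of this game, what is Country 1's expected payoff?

First find y, the probability Country 2 plays C, from Country 1's indifference between A and B: 12y + 5(1−y) = 6y + 6(1−y), giving y = 1/7.
Since Country 1 is indifferent in equilibrium, Country 1's expected payoff equals the payoff from either row against (1/7, 6/7). Using A: 12(1/7) + 5(6/7) = 6.

6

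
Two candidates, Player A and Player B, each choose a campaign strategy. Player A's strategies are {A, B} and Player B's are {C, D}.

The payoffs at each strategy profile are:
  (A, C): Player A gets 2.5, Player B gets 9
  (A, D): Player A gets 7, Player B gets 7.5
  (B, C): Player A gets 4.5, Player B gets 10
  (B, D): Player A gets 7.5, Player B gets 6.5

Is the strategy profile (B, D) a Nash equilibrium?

No

At (B, D), Player A earns 7.5; switching to A would give 7, so Player A has no profitable deviation.
Player B earns 6.5; switching to C would give 10, so Player B would deviate.
Since at least one player can profitably deviate, this is not a Nash equilibrium.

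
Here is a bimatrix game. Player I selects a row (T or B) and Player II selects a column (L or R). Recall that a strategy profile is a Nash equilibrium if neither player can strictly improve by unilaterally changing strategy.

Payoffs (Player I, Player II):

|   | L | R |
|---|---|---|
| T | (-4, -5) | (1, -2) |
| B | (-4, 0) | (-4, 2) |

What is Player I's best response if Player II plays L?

either — both T and B are best responses

Against L, Player I earns -4 from T and -4 from B.
So either strategy is a best response.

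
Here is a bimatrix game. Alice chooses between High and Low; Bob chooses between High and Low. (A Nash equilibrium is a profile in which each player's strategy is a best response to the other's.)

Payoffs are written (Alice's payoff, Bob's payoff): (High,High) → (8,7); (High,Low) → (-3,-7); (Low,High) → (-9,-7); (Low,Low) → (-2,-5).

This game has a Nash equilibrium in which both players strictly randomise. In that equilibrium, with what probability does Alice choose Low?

Let p be the probability that Alice plays High. In a completely mixed equilibrium, Bob must be indifferent between High and Low.
Bob's expected payoff from High is 7p − 7(1−p); from Low it is −7p − 5(1−p).
Setting these equal: 14p − 7 = −2p − 5, so p = 1/8.
Therefore Alice plays Low with probability 1 − 1/8 = 7/8.

7/8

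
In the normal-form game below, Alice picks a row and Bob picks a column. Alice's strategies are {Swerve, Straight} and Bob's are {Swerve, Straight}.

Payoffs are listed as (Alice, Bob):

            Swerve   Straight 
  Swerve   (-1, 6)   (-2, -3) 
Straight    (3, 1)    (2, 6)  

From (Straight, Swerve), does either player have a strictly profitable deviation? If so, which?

Bob

Alice at (Straight, Swerve) earns 3; deviating to Swerve yields -1 — not better.
Bob earns 1; deviating to Straight yields 6 — a strict improvement.
Only Bob has a strictly profitable deviation.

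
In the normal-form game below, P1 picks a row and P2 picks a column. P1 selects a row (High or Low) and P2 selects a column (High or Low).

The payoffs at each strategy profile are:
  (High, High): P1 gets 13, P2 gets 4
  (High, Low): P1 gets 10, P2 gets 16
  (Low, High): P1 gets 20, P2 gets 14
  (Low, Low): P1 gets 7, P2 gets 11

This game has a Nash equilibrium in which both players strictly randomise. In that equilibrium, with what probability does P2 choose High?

Let q be the probability that P2 plays High. In a completely mixed equilibrium, P1 must be indifferent between High and Low.
P1's expected payoff from High is 13q + 10(1−q); from Low it is 20q + 7(1−q).
Setting these equal: 3q + 10 = 13q + 7, so q = 3/10.

3/10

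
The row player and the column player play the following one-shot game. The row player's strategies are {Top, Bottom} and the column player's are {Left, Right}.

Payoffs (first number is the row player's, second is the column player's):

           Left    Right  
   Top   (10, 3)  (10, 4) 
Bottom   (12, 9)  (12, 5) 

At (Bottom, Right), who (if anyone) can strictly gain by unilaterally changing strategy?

The row player at (Bottom, Right) earns 12; deviating to Top yields 10 — not better.
The column player earns 5; deviating to Left yields 9 — a strict improvement.
Only the column player has a strictly profitable deviation.

The column player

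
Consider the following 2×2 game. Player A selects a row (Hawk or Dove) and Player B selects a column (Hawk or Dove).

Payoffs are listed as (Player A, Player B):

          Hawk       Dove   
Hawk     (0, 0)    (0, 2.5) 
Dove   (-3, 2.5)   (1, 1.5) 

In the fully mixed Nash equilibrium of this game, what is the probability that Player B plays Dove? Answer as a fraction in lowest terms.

Let q be the probability that Player B plays Hawk. In a completely mixed equilibrium, Player A must be indifferent between Hawk and Dove.
Player A's expected payoff from Hawk is 0; from Dove it is −3q + (1−q).
Setting these equal: 0 = −4q + 1, so q = 1/4.
Therefore Player B plays Dove with probability 1 − 1/4 = 3/4.

3/4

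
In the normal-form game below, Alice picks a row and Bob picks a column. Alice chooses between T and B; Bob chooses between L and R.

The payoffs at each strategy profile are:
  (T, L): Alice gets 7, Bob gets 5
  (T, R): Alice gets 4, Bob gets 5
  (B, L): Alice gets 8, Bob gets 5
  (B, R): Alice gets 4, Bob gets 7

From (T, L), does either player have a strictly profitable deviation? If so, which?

Alice

Alice at (T, L) earns 7; deviating to B yields 8 — a strict improvement.
Bob earns 5; deviating to R yields 5 — not better.
Only Alice has a strictly profitable deviation.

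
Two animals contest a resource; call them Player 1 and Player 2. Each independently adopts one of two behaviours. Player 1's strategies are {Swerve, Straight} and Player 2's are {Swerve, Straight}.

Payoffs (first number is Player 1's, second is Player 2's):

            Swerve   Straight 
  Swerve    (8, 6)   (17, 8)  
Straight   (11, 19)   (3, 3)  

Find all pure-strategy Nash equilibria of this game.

(Swerve, Straight) and (Straight, Swerve)

(Swerve, Swerve): Player 1 prefers Straight (11 > 8); Player 2 prefers Straight (8 > 6) — not an equilibrium.
(Swerve, Straight): Player 1 gets 17 ≥ 3 from Straight, and Player 2 gets 8 ≥ 6 from Swerve — Nash equilibrium.
(Straight, Swerve): Player 1 gets 11 ≥ 8 from Swerve, and Player 2 gets 19 ≥ 3 from Straight — Nash equilibrium.
(Straight, Straight): Player 1 prefers Swerve (17 > 3); Player 2 prefers Swerve (19 > 3) — not an equilibrium.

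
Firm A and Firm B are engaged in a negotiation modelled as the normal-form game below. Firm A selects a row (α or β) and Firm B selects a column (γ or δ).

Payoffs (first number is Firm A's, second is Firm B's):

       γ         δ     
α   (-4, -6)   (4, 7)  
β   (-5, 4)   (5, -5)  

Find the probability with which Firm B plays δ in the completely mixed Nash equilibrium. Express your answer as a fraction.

1/2

Let y be the probability that Firm B plays γ. In a completely mixed equilibrium, Firm A must be indifferent between α and β.
Firm A's expected payoff from α is −4y + 4(1−y); from β it is −5y + 5(1−y).
Setting these equal: −8y + 4 = −10y + 5, so y = 1/2.
Therefore Firm B plays δ with probability 1 − 1/2 = 1/2.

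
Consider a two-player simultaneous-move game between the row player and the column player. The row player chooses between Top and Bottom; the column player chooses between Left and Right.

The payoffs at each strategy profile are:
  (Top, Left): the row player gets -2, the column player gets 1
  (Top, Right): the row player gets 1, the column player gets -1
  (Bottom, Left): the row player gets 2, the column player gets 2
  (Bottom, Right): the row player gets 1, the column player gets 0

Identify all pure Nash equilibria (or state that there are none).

(Top, Left): the row player prefers Bottom (2 > -2) — not an equilibrium.
(Top, Right): the column player prefers Left (1 > -1) — not an equilibrium.
(Bottom, Left): the row player gets 2 ≥ -2 from Top, and the column player gets 2 ≥ 0 from Right — Nash equilibrium.
(Bottom, Right): the column player prefers Left (2 > 0) — not an equilibrium.

(Bottom, Left)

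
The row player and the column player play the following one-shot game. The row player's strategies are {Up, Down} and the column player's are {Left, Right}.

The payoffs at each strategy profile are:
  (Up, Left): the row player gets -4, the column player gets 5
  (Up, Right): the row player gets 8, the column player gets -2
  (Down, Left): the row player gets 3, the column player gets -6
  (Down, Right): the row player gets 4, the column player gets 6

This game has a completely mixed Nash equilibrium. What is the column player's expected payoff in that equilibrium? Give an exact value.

18/19

First find x, the probability the row player plays Up, from the column player's indifference between Left and Right: 5x − 6(1−x) = −2x + 6(1−x), giving x = 12/19.
Since the column player is indifferent in equilibrium, the column player's expected payoff equals the payoff from either column against (12/19, 7/19). Using Left: 5(12/19) − 6(7/19) = 18/19.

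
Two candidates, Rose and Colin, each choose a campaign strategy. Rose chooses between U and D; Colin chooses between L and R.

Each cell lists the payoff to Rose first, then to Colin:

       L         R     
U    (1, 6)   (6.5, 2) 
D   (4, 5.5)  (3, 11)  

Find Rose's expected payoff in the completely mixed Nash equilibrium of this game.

First find y, the probability Colin plays L, from Rose's indifference between U and D: y + 6.5(1−y) = 4y + 3(1−y), giving y = 7/13.
Since Rose is indifferent in equilibrium, Rose's expected payoff equals the payoff from either row against (7/13, 6/13). Using U: (7/13) + 6.5(6/13) = 46/13.

46/13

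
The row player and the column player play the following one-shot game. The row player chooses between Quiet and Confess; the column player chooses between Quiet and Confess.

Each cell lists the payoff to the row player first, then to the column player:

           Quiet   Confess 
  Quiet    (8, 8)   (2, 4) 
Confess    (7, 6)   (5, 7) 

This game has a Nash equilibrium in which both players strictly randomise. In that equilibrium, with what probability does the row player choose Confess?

4/5

Let x be the probability that the row player plays Quiet. In a completely mixed equilibrium, the column player must be indifferent between Quiet and Confess.
The column player's expected payoff from Quiet is 8x + 6(1−x); from Confess it is 4x + 7(1−x).
Setting these equal: 2x + 6 = −3x + 7, so x = 1/5.
Therefore the row player plays Confess with probability 1 − 1/5 = 4/5.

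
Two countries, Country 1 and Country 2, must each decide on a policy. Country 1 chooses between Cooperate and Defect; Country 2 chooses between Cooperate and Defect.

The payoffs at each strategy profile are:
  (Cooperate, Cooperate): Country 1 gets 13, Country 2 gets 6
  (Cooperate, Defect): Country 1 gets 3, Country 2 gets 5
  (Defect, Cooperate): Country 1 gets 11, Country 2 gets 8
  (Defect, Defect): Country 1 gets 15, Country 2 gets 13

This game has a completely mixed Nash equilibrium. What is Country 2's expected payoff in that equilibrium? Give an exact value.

First find p, the probability Country 1 plays Cooperate, from Country 2's indifference between Cooperate and Defect: 6p + 8(1−p) = 5p + 13(1−p), giving p = 5/6.
Since Country 2 is indifferent in equilibrium, Country 2's expected payoff equals the payoff from either column against (5/6, 1/6). Using Cooperate: 6(5/6) + 8(1/6) = 19/3.

19/3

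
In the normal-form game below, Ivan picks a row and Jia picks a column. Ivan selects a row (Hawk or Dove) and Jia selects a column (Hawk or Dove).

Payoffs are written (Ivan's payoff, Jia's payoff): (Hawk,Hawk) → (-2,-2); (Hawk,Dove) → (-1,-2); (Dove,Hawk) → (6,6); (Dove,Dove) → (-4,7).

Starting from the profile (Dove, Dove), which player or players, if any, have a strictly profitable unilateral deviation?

Ivan

Ivan at (Dove, Dove) earns -4; deviating to Hawk yields -1 — a strict improvement.
Jia earns 7; deviating to Hawk yields 6 — not better.
Only Ivan has a strictly profitable deviation.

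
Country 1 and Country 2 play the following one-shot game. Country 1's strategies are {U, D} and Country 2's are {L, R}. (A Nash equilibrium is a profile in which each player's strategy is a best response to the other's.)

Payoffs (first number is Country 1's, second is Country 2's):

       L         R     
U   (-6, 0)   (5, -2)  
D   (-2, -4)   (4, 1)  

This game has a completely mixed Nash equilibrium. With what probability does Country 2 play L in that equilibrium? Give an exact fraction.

Let c be the probability that Country 2 plays L. In a completely mixed equilibrium, Country 1 must be indifferent between U and D.
Country 1's expected payoff from U is −6c + 5(1−c); from D it is −2c + 4(1−c).
Setting these equal: −11c + 5 = −6c + 4, so c = 1/5.

1/5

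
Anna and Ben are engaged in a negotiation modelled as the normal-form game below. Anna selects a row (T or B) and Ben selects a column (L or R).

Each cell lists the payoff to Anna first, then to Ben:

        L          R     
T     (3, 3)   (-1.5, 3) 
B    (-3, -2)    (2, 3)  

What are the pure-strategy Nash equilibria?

(T, L): Anna gets 3 ≥ -3 from B, and Ben gets 3 ≥ 3 from R — Nash equilibrium.
(T, R): Anna prefers B (2 > -1.5) — not an equilibrium.
(B, L): Anna prefers T (3 > -3); Ben prefers R (3 > -2) — not an equilibrium.
(B, R): Anna gets 2 ≥ -1.5 from T, and Ben gets 3 ≥ -2 from L — Nash equilibrium.

(T, L) and (B, R)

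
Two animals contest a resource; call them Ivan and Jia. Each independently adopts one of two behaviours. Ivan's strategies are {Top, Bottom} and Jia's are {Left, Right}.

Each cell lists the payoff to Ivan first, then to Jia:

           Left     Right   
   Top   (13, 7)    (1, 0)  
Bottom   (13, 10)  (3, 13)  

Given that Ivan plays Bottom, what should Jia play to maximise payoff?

Right

Against Bottom, Jia earns 10 from Left and 13 from Right.
So Right is the best response.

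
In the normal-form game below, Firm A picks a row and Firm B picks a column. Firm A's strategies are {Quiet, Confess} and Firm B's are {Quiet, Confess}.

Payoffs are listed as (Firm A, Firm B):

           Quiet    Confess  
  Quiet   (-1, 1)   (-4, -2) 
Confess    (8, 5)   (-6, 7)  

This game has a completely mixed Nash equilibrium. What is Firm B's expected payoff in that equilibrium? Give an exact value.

17/5

First find x, the probability Firm A plays Quiet, from Firm B's indifference between Quiet and Confess: x + 5(1−x) = −2x + 7(1−x), giving x = 2/5.
Since Firm B is indifferent in equilibrium, Firm B's expected payoff equals the payoff from either column against (2/5, 3/5). Using Quiet: (2/5) + 5(3/5) = 17/5.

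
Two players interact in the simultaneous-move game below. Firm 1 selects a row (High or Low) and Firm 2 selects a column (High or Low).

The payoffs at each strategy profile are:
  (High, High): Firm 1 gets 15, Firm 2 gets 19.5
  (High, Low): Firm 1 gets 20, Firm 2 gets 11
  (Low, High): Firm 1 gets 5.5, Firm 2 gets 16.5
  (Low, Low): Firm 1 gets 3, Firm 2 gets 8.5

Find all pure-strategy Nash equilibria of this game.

(High, High)

(High, High): Firm 1 gets 15 ≥ 5.5 from Low, and Firm 2 gets 19.5 ≥ 11 from Low — Nash equilibrium.
(High, Low): Firm 2 prefers High (19.5 > 11) — not an equilibrium.
(Low, High): Firm 1 prefers High (15 > 5.5) — not an equilibrium.
(Low, Low): Firm 1 prefers High (20 > 3); Firm 2 prefers High (16.5 > 8.5) — not an equilibrium.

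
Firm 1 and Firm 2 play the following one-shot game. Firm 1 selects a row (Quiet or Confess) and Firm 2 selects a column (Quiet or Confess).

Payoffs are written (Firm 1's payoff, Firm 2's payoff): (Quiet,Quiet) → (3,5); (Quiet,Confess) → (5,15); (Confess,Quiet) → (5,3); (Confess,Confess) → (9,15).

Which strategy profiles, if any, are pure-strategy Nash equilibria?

(Confess, Confess)

(Quiet, Quiet): Firm 1 prefers Confess (5 > 3); Firm 2 prefers Confess (15 > 5) — not an equilibrium.
(Quiet, Confess): Firm 1 prefers Confess (9 > 5) — not an equilibrium.
(Confess, Quiet): Firm 2 prefers Confess (15 > 3) — not an equilibrium.
(Confess, Confess): Firm 1 gets 9 ≥ 5 from Quiet, and Firm 2 gets 15 ≥ 3 from Quiet — Nash equilibrium.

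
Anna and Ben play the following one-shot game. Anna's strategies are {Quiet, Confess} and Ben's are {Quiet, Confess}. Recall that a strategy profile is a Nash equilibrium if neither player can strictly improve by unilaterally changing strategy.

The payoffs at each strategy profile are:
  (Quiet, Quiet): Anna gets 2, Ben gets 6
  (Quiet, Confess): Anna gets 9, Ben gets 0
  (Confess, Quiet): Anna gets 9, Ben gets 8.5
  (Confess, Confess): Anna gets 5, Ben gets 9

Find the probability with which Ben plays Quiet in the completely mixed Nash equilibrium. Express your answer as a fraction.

4/11

Let y be the probability that Ben plays Quiet. In a completely mixed equilibrium, Anna must be indifferent between Quiet and Confess.
Anna's expected payoff from Quiet is 2y + 9(1−y); from Confess it is 9y + 5(1−y).
Setting these equal: −7y + 9 = 4y + 5, so y = 4/11.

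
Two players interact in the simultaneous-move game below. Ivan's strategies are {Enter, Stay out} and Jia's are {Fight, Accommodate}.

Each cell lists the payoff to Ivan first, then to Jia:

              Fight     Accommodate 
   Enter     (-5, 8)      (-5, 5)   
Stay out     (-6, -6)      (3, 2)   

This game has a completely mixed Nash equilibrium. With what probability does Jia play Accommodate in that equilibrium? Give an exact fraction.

1/9

Let c be the probability that Jia plays Fight. In a completely mixed equilibrium, Ivan must be indifferent between Enter and Stay out.
Ivan's expected payoff from Enter is −5c − 5(1−c); from Stay out it is −6c + 3(1−c).
Setting these equal: -5 = −9c + 3, so c = 8/9.
Therefore Jia plays Accommodate with probability 1 − 8/9 = 1/9.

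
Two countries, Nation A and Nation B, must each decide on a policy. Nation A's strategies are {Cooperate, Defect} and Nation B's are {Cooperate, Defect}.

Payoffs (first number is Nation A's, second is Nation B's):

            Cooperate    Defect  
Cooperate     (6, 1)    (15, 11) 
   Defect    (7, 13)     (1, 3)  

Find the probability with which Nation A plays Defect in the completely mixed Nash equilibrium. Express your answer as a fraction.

Let r be the probability that Nation A plays Cooperate. In a completely mixed equilibrium, Nation B must be indifferent between Cooperate and Defect.
Nation B's expected payoff from Cooperate is r + 13(1−r); from Defect it is 11r + 3(1−r).
Setting these equal: −12r + 13 = 8r + 3, so r = 1/2.
Therefore Nation A plays Defect with probability 1 − 1/2 = 1/2.

1/2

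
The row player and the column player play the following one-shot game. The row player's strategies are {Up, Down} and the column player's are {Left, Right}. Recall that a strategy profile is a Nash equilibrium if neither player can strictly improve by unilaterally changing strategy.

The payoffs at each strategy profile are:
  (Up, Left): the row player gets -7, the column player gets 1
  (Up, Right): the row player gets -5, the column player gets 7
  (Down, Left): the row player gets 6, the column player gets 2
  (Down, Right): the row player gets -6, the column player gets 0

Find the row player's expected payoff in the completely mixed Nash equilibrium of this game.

First find y, the probability the column player plays Left, from the row player's indifference between Up and Down: −7y − 5(1−y) = 6y − 6(1−y), giving y = 1/14.
Since the row player is indifferent in equilibrium, the row player's expected payoff equals the payoff from either row against (1/14, 13/14). Using Up: −7(1/14) − 5(13/14) = -36/7.

-36/7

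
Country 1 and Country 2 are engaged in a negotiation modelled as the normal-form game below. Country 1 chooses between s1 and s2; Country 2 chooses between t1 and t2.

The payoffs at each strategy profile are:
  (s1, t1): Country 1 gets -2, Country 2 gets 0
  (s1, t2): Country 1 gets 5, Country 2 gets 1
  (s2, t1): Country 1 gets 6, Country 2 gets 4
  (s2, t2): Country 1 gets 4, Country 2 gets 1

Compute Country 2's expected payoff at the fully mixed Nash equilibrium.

First find x, the probability Country 1 plays s1, from Country 2's indifference between t1 and t2: 4(1−x) = x + (1−x), giving x = 3/4.
Since Country 2 is indifferent in equilibrium, Country 2's expected payoff equals the payoff from either column against (3/4, 1/4). Using t1: 4(1/4) = 1.

1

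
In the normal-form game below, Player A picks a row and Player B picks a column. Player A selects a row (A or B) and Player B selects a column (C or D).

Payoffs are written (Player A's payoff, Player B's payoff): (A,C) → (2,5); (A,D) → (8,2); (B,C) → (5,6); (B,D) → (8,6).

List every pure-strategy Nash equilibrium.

(A, C): Player A prefers B (5 > 2) — not an equilibrium.
(A, D): Player B prefers C (5 > 2) — not an equilibrium.
(B, C): Player A gets 5 ≥ 2 from A, and Player B gets 6 ≥ 6 from D — Nash equilibrium.
(B, D): Player A gets 8 ≥ 8 from A, and Player B gets 6 ≥ 6 from C — Nash equilibrium.

(B, C) and (B, D)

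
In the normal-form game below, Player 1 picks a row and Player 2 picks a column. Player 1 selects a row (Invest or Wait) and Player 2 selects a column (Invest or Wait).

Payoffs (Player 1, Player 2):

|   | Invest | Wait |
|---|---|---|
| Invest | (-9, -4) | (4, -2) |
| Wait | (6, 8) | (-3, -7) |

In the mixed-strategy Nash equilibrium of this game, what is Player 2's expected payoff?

First find p, the probability Player 1 plays Invest, from Player 2's indifference between Invest and Wait: −4p + 8(1−p) = −2p − 7(1−p), giving p = 15/17.
Since Player 2 is indifferent in equilibrium, Player 2's expected payoff equals the payoff from either column against (15/17, 2/17). Using Invest: −4(15/17) + 8(2/17) = -44/17.

-44/17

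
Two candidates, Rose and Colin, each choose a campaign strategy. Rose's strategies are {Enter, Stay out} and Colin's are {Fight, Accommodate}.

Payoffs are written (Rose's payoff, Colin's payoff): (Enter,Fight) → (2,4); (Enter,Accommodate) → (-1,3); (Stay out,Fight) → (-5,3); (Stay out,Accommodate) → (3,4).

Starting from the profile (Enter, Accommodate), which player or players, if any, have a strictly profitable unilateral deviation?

Rose at (Enter, Accommodate) earns -1; deviating to Stay out yields 3 — a strict improvement.
Colin earns 3; deviating to Fight yields 4 — a strict improvement.
Both Rose and Colin have strictly profitable deviations.

Both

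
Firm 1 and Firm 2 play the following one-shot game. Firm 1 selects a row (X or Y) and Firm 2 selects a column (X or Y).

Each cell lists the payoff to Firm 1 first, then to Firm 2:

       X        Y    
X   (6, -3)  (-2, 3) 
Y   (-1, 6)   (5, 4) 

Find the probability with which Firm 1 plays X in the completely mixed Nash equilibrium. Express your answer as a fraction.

1/4

Let p be the probability that Firm 1 plays X. In a completely mixed equilibrium, Firm 2 must be indifferent between X and Y.
Firm 2's expected payoff from X is −3p + 6(1−p); from Y it is 3p + 4(1−p).
Setting these equal: −9p + 6 = −p + 4, so p = 1/4.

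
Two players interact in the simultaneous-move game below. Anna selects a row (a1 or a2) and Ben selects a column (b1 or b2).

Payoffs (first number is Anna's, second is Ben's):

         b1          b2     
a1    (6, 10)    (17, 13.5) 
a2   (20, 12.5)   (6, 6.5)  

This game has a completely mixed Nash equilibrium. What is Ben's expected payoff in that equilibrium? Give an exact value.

415/38

First find p, the probability Anna plays a1, from Ben's indifference between b1 and b2: 10p + 12.5(1−p) = 13.5p + 6.5(1−p), giving p = 12/19.
Since Ben is indifferent in equilibrium, Ben's expected payoff equals the payoff from either column against (12/19, 7/19). Using b1: 10(12/19) + 12.5(7/19) = 415/38.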